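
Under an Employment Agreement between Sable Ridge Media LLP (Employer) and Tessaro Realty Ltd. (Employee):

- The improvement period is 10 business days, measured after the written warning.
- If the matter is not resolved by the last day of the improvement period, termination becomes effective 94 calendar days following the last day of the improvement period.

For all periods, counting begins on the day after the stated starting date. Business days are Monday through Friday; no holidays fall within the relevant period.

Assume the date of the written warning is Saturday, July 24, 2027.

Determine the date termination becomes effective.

November 8, 2027

From Saturday, July 24, 2027, 10 business days (Jul 26, Jul 27, Jul 28, Jul 29, Jul 30, Aug 2, Aug 3, Aug 4, Aug 5, Aug 6, skipping weekends) brings us to Friday, August 6, 2027, which is the last day of the improvement period.
The date termination becomes effective: August 6, 2027 + 94 days = November 8, 2027.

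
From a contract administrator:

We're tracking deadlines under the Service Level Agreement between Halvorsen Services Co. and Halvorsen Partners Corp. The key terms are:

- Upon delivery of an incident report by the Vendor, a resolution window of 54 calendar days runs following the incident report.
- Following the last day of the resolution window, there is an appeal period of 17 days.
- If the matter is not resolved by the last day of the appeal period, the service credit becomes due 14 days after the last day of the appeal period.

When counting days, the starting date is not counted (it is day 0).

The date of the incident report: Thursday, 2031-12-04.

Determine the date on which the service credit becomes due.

2032-02-27

The last day of the resolution window: 54 calendar days after 2031-12-04 is 2032-01-27.
The last day of the appeal period: 17 calendar days after 2032-01-27 is 2032-02-13.
The date on which the service credit becomes due: 14 calendar days after 2032-02-13 is 2032-02-27.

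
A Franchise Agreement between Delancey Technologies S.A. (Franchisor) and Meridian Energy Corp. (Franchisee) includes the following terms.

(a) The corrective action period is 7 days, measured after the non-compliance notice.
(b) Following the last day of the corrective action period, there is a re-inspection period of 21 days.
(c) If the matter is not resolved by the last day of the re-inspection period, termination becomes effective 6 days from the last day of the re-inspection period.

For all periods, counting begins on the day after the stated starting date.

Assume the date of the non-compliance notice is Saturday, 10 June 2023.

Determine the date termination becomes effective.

Adding 7 calendar days to 10 June 2023 gives 17 June 2023, which is the last day of the corrective action period.
The last day of the re-inspection period: 21 calendar days after 17 June 2023 is 8 July 2023.
The date termination becomes effective: 8 July 2023 + 6 days = 14 July 2023.

14 July 2023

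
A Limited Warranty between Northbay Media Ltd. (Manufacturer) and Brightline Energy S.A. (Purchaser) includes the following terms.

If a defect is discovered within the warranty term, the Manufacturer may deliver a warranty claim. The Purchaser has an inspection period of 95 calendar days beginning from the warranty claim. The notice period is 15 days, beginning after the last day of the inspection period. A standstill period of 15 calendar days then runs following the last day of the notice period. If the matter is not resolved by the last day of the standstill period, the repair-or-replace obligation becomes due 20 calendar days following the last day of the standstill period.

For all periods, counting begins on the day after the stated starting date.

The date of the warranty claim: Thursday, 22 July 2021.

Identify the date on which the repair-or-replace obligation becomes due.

The last day of the inspection period: 22 July 2021 + 95 days = 25 October 2021.
The last day of the notice period: 25 October 2021 + 15 days = 9 November 2021.
The last day of the standstill period: 9 November 2021 + 15 days = 24 November 2021.
The date on which the repair-or-replace obligation becomes due: 20 calendar days after 24 November 2021 is 14 December 2021.

14 December 2021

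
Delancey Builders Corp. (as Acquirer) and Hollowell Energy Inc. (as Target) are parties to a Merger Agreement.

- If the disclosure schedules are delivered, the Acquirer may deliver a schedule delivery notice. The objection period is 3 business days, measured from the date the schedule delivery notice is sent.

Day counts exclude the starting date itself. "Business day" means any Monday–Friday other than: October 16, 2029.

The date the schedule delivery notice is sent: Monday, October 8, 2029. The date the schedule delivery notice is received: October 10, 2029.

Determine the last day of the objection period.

From Monday, October 8, 2029, 3 business days (Oct 9, Oct 10, Oct 11, skipping weekends) brings us to Thursday, October 11, 2029, which is the last day of the objection period.

October 11, 2029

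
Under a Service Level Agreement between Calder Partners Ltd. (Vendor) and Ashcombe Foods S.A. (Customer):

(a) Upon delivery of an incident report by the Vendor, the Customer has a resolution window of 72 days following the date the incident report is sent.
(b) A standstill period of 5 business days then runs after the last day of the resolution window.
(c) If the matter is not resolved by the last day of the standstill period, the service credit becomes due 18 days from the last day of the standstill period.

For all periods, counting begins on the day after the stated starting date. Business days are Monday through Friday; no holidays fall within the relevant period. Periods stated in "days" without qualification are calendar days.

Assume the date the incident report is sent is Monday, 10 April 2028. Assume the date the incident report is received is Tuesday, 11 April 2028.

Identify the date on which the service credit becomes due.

Adding 72 calendar days to 10 April 2028 gives 21 June 2028, which is the last day of the resolution window.
The last day of the standstill period: 5 business days after Wednesday, 21 June 2028, skipping weekends — Jun 22, Jun 23, Jun 26, Jun 27, Jun 28 — lands on Wednesday, 28 June 2028.
The date on which the service credit becomes due: 18 calendar days after 28 June 2028 is 16 July 2028.

16 July 2028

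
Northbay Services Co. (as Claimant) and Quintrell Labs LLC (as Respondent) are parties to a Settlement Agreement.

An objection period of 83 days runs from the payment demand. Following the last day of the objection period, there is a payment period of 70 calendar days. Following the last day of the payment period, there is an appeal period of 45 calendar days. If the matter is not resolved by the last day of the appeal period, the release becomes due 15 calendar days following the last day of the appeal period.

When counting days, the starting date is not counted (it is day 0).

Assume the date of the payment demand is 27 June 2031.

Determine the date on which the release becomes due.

The last day of the objection period: 27 June 2031 + 83 days = 18 September 2031.
Adding 70 calendar days to 18 September 2031 gives 27 November 2031, which is the last day of the payment period.
The last day of the appeal period: 27 November 2031 + 45 days = 11 January 2032.
Adding 15 calendar days to 11 January 2032 gives 26 January 2032, which is the date on which the release becomes due.

26 January 2032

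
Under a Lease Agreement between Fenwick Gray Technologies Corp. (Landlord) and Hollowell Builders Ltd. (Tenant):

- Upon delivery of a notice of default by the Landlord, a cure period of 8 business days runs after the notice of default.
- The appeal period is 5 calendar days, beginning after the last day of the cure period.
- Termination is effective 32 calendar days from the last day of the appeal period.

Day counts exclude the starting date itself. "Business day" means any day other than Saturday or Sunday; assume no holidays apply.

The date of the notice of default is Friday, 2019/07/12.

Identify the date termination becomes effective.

From Friday, 2019/07/12, 8 business days (Jul 15, Jul 16, Jul 17, Jul 18, Jul 19, Jul 22, Jul 23, Jul 24, skipping weekends) brings us to Wednesday, 2019/07/24, which is the last day of the cure period.
The last day of the appeal period: 2019/07/24 + 5 days = 2019/07/29.
The date termination becomes effective: 32 calendar days after 2019/07/29 is 2019/08/30.

2019/08/30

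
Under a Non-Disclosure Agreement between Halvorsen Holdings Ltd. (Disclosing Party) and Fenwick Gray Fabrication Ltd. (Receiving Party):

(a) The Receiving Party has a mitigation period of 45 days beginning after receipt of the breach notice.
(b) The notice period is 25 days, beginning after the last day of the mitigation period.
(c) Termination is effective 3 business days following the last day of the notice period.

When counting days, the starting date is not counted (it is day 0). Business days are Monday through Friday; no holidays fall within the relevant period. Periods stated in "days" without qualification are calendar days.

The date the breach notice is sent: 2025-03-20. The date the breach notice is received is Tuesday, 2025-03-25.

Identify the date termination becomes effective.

2025-06-06

The last day of the mitigation period: 2025-03-25 + 45 days = 2025-05-09.
Adding 25 calendar days to 2025-05-09 gives 2025-06-03, which is the last day of the notice period.
The date termination becomes effective: 3 business days after Tuesday, 2025-06-03, skipping weekends — Jun 4, Jun 5, Jun 6 — lands on Friday, 2025-06-06.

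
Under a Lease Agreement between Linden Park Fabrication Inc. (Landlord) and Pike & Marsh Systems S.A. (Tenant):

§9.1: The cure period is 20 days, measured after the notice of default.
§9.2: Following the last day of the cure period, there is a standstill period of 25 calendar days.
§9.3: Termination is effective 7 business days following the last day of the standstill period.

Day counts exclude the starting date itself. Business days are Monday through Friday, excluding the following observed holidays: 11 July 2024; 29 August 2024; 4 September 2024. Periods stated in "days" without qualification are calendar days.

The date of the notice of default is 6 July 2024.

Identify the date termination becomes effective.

30 August 2024

Adding 20 calendar days to 6 July 2024 gives 26 July 2024, which is the last day of the cure period.
Adding 25 calendar days to 26 July 2024 gives 20 August 2024, which is the last day of the standstill period.
The date termination becomes effective: counting 7 business days from Tuesday, 20 August 2024 (Aug 21, Aug 22, Aug 23, Aug 26, Aug 27, Aug 28, Aug 30, skipping weekends and the listed holiday on Aug 29) reaches Friday, 30 August 2024.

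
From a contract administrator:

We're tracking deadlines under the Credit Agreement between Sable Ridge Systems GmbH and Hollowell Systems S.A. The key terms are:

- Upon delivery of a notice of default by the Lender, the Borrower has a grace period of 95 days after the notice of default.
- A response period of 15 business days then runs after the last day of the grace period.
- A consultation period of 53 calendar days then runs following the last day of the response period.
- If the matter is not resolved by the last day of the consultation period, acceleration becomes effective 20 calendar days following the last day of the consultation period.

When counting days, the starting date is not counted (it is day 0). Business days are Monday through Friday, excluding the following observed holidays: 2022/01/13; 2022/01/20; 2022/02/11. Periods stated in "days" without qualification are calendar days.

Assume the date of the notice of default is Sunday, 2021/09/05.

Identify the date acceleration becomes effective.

2022/03/13

The last day of the grace period: 2021/09/05 + 95 days = 2021/12/09.
The last day of the response period: 15 business days after Thursday, 2021/12/09, skipping weekends — Dec 10, Dec 13, Dec 14, Dec 15, …, Dec 28, Dec 29, Dec 30 — lands on Thursday, 2021/12/30.
The last day of the consultation period: 53 calendar days after 2021/12/30 is 2022/02/21.
Adding 20 calendar days to 2022/02/21 gives 2022/03/13, which is the date acceleration becomes effective.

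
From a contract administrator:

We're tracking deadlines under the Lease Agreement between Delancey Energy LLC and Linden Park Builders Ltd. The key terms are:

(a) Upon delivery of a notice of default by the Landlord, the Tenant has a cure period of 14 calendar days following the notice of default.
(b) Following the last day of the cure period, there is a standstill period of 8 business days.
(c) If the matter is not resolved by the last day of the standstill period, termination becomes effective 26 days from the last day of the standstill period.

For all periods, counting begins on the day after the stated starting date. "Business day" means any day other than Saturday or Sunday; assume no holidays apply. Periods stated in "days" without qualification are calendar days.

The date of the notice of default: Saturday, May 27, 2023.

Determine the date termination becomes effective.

Adding 14 calendar days to May 27, 2023 gives Jun 10, 2023, which is the last day of the cure period.
From Saturday, Jun 10, 2023, 8 business days (Jun 12, Jun 13, Jun 14, Jun 15, Jun 16, Jun 19, Jun 20, Jun 21, skipping weekends) brings us to Wednesday, Jun 21, 2023, which is the last day of the standstill period.
Adding 26 calendar days to Jun 21, 2023 gives Jul 17, 2023, which is the date termination becomes effective.

Jul 17, 2023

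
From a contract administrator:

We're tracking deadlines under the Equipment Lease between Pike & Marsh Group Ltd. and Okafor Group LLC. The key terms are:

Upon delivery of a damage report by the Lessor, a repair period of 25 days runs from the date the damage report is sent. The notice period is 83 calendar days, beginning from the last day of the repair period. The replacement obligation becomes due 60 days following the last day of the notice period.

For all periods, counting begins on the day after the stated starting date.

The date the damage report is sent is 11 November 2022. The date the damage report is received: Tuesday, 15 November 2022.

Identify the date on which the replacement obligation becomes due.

The last day of the repair period: 11 November 2022 + 25 days = 6 December 2022.
Adding 83 calendar days to 6 December 2022 gives 27 February 2023, which is the last day of the notice period.
The date on which the replacement obligation becomes due: 60 calendar days after 27 February 2023 is 28 April 2023.

28 April 2023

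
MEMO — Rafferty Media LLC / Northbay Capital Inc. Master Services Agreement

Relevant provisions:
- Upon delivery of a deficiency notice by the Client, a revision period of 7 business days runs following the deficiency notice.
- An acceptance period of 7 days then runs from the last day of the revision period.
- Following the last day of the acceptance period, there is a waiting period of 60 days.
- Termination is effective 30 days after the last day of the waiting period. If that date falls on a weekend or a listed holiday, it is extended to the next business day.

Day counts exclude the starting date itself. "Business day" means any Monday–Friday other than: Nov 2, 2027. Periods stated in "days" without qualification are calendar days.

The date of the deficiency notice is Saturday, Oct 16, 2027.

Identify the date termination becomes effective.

The last day of the revision period: counting 7 business days from Saturday, Oct 16, 2027 (Oct 18, Oct 19, Oct 20, Oct 21, Oct 22, Oct 25, Oct 26, skipping weekends) reaches Tuesday, Oct 26, 2027.
The last day of the acceptance period: 7 calendar days after Oct 26, 2027 is Nov 2, 2027.
The last day of the waiting period: Nov 2, 2027 + 60 days = Jan 1, 2028.
The date termination becomes effective: 30 calendar days after Jan 1, 2028 is Jan 31, 2028. Jan 31, 2028 is a Monday and is not a listed holiday, so no roll-forward applies.

Jan 31, 2028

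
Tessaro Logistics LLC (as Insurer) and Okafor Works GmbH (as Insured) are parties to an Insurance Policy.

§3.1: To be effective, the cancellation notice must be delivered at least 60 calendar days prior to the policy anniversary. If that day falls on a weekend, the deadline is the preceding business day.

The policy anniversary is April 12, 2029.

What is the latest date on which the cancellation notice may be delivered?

April 12, 2029 minus 60 days is February 11, 2029. That is a Sunday, so the deadline moves back to Friday, February 9, 2029.

February 9, 2029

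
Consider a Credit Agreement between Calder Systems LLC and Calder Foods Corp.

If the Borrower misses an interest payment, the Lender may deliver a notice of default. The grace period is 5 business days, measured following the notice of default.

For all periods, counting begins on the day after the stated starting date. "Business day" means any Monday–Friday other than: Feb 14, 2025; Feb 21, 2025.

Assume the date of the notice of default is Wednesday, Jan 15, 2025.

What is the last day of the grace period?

Jan 22, 2025

The last day of the grace period: counting 5 business days from Wednesday, Jan 15, 2025 (Jan 16, Jan 17, Jan 20, Jan 21, Jan 22, skipping weekends) reaches Wednesday, Jan 22, 2025.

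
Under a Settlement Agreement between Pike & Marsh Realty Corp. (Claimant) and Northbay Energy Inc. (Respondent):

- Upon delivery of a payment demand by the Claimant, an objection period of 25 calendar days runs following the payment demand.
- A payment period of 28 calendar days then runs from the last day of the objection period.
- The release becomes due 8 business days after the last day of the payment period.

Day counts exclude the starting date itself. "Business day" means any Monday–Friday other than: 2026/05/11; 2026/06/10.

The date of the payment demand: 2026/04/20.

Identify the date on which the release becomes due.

2026/06/24

The last day of the objection period: 2026/04/20 + 25 days = 2026/05/15.
Adding 28 calendar days to 2026/05/15 gives 2026/06/12, which is the last day of the payment period.
The date on which the release becomes due: 8 business days after Friday, 2026/06/12, skipping weekends — Jun 15, Jun 16, Jun 17, Jun 18, Jun 19, Jun 22, Jun 23, Jun 24 — lands on Wednesday, 2026/06/24.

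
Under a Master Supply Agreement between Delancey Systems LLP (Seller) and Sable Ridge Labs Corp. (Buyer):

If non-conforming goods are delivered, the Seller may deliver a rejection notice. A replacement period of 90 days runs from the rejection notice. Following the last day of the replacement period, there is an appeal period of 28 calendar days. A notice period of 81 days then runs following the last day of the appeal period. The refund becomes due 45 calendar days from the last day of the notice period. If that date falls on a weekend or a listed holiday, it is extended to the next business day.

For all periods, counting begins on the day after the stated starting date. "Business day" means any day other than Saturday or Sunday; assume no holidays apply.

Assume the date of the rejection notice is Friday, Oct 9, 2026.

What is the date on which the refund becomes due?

Adding 90 calendar days to Oct 9, 2026 gives Jan 7, 2027, which is the last day of the replacement period.
Adding 28 calendar days to Jan 7, 2027 gives Feb 4, 2027, which is the last day of the appeal period.
The last day of the notice period: 81 calendar days after Feb 4, 2027 is Apr 26, 2027.
The date on which the refund becomes due: Apr 26, 2027 + 45 days = Jun 10, 2027. Jun 10, 2027 is a Thursday, so no roll-forward applies.

Jun 10, 2027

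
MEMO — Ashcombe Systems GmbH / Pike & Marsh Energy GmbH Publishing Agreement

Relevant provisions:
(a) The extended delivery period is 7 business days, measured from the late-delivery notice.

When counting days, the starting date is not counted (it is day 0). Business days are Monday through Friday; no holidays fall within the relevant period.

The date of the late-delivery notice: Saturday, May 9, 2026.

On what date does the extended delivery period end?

From Saturday, May 9, 2026, 7 business days (May 11, May 12, May 13, May 14, May 15, May 18, May 19, skipping weekends) brings us to Tuesday, May 19, 2026, which is the last day of the extended delivery period.

May 19, 2026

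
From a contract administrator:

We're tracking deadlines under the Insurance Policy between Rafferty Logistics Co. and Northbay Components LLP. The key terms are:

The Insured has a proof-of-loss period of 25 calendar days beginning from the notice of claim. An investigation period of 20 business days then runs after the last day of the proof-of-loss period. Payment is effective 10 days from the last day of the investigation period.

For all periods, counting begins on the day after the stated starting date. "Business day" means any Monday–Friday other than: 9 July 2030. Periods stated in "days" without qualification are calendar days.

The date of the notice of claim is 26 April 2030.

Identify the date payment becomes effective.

The last day of the proof-of-loss period: 26 April 2030 + 25 days = 21 May 2030.
From Tuesday, 21 May 2030, 20 business days (May 22, May 23, May 24, May 27, …, Jun 14, Jun 17, Jun 18, skipping weekends) brings us to Tuesday, 18 June 2030, which is the last day of the investigation period.
Adding 10 calendar days to 18 June 2030 gives 28 June 2030, which is the date payment becomes effective.

28 June 2030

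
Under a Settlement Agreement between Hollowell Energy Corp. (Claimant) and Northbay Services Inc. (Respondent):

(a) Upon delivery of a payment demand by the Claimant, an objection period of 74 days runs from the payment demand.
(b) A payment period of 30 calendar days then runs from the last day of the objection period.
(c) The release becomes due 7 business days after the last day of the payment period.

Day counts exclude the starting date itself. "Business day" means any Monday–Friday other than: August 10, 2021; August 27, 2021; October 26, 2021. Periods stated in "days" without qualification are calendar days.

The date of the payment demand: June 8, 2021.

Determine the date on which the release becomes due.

September 29, 2021

The last day of the objection period: June 8, 2021 + 74 days = August 21, 2021.
The last day of the payment period: 30 calendar days after August 21, 2021 is September 20, 2021.
The date on which the release becomes due: counting 7 business days from Monday, September 20, 2021 (Sep 21, Sep 22, Sep 23, Sep 24, Sep 27, Sep 28, Sep 29, skipping weekends) reaches Wednesday, September 29, 2021.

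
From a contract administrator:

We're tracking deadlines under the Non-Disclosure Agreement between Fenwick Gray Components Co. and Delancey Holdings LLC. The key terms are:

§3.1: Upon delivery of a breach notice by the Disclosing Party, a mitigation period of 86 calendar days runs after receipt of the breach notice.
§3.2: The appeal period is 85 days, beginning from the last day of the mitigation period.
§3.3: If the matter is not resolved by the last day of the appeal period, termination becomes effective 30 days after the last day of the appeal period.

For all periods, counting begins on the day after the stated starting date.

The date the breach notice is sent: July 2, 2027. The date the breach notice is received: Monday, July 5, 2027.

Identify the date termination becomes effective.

January 22, 2028

Adding 86 calendar days to July 5, 2027 gives September 29, 2027, which is the last day of the mitigation period.
Adding 85 calendar days to September 29, 2027 gives December 23, 2027, which is the last day of the appeal period.
Adding 30 calendar days to December 23, 2027 gives January 22, 2028, which is the date termination becomes effective.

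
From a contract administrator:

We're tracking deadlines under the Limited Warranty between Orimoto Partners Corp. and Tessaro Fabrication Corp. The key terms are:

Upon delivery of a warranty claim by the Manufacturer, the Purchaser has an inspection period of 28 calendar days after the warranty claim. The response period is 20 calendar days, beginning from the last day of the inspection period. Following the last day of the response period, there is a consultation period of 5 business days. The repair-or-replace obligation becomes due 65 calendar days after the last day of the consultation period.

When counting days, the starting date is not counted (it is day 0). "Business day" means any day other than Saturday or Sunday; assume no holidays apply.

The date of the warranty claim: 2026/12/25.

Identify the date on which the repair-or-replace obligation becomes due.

2027/04/24

Adding 28 calendar days to 2026/12/25 gives 2027/01/22, which is the last day of the inspection period.
The last day of the response period: 2027/01/22 + 20 days = 2027/02/11.
From Thursday, 2027/02/11, 5 business days (Feb 12, Feb 15, Feb 16, Feb 17, Feb 18, skipping weekends) brings us to Thursday, 2027/02/18, which is the last day of the consultation period.
The date on which the repair-or-replace obligation becomes due: 2027/02/18 + 65 days = 2027/04/24.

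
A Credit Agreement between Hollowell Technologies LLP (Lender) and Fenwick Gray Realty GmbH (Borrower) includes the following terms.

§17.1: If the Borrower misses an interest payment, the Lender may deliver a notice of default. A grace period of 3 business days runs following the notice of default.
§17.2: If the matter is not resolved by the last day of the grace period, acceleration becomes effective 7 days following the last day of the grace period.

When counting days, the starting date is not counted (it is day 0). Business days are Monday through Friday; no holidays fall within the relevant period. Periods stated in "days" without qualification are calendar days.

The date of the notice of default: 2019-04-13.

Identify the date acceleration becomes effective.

The last day of the grace period: 3 business days after Saturday, 2019-04-13, skipping weekends — Apr 15, Apr 16, Apr 17 — lands on Wednesday, 2019-04-17.
The date acceleration becomes effective: 7 calendar days after 2019-04-17 is 2019-04-24.

2019-04-24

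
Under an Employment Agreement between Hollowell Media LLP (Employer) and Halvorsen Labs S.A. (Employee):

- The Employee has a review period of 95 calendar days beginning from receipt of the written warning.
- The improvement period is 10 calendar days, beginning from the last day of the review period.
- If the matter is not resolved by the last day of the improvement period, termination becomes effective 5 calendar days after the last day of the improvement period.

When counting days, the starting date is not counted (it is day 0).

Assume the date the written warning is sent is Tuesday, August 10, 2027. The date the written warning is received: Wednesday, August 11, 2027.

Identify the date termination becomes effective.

November 29, 2027

The last day of the review period: 95 calendar days after August 11, 2027 is November 14, 2027.
The last day of the improvement period: November 14, 2027 + 10 days = November 24, 2027.
The date termination becomes effective: November 24, 2027 + 5 days = November 29, 2027.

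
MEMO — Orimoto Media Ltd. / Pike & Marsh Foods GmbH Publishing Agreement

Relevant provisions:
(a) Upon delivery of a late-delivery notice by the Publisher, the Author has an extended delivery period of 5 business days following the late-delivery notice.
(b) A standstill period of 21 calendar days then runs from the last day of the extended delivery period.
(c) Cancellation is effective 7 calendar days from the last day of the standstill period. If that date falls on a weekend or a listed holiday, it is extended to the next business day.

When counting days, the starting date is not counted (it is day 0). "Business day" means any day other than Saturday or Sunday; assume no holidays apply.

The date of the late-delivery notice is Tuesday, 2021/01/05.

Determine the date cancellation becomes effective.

2021/02/09

The last day of the extended delivery period: 5 business days after Tuesday, 2021/01/05, skipping weekends — Jan 6, Jan 7, Jan 8, Jan 11, Jan 12 — lands on Tuesday, 2021/01/12.
The last day of the standstill period: 2021/01/12 + 21 days = 2021/02/02.
Adding 7 calendar days to 2021/02/02 gives 2021/02/09, which is the date cancellation becomes effective. 2021/02/09 is a Tuesday, so no roll-forward applies.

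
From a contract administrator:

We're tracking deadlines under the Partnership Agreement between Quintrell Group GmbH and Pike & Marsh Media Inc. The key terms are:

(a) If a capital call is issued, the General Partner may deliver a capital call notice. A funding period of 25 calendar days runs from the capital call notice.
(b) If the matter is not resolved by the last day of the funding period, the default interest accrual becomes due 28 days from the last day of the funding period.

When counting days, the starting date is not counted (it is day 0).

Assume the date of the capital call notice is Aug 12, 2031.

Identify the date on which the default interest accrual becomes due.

The last day of the funding period: Aug 12, 2031 + 25 days = Sep 6, 2031.
The date on which the default interest accrual becomes due: 28 calendar days after Sep 6, 2031 is Oct 4, 2031.

Oct 4, 2031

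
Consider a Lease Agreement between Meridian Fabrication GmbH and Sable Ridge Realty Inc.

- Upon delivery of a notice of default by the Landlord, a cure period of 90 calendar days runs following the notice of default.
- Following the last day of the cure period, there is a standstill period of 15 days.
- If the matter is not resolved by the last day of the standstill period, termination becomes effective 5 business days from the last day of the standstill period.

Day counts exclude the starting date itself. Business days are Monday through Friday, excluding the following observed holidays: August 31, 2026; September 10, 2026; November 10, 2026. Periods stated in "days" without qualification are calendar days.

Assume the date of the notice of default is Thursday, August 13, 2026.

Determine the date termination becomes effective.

The last day of the cure period: 90 calendar days after August 13, 2026 is November 11, 2026.
The last day of the standstill period: November 11, 2026 + 15 days = November 26, 2026.
The date termination becomes effective: counting 5 business days from Thursday, November 26, 2026 (Nov 27, Nov 30, Dec 1, Dec 2, Dec 3, skipping weekends) reaches Thursday, December 3, 2026.

December 3, 2026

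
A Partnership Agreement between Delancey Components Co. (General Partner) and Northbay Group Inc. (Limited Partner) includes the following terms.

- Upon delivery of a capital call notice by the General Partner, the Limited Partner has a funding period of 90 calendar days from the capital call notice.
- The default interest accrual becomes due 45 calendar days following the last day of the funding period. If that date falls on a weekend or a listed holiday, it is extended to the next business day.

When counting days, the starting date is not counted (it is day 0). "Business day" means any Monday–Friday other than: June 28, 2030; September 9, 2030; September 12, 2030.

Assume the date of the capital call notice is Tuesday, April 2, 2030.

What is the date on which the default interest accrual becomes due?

Adding 90 calendar days to April 2, 2030 gives July 1, 2030, which is the last day of the funding period.
The date on which the default interest accrual becomes due: 45 calendar days after July 1, 2030 is August 15, 2030. August 15, 2030 is a Thursday and is not a listed holiday, so no roll-forward applies.

August 15, 2030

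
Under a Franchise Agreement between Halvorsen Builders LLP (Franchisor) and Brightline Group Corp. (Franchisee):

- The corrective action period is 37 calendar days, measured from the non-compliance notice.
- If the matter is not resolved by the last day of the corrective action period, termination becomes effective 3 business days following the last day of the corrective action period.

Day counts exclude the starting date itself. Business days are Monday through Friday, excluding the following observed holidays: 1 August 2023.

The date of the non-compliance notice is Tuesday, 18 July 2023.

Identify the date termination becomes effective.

29 August 2023

Adding 37 calendar days to 18 July 2023 gives 24 August 2023, which is the last day of the corrective action period.
From Thursday, 24 August 2023, 3 business days (Aug 25, Aug 28, Aug 29, skipping weekends) brings us to Tuesday, 29 August 2023, which is the date termination becomes effective.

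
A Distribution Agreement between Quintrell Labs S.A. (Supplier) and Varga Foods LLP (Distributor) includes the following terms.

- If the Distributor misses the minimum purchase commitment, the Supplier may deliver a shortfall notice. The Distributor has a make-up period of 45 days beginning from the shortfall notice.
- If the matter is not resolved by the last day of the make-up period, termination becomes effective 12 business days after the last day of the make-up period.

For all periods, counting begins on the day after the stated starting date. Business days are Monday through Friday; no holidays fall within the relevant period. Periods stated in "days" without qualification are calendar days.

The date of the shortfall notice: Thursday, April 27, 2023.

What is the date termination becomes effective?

June 27, 2023

The last day of the make-up period: April 27, 2023 + 45 days = June 11, 2023.
The date termination becomes effective: counting 12 business days from Sunday, June 11, 2023 (Jun 12, Jun 13, Jun 14, Jun 15, …, Jun 23, Jun 26, Jun 27, skipping weekends) reaches Tuesday, June 27, 2023.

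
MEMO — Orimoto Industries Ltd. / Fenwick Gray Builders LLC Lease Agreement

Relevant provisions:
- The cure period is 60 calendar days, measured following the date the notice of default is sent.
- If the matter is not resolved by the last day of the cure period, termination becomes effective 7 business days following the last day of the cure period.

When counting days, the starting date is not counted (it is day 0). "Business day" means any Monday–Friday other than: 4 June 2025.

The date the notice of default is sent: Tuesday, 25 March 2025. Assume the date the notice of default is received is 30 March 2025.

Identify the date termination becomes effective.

The last day of the cure period: 25 March 2025 + 60 days = 24 May 2025.
The date termination becomes effective: 7 business days after Saturday, 24 May 2025, skipping weekends — May 26, May 27, May 28, May 29, May 30, Jun 2, Jun 3 — lands on Tuesday, 3 June 2025.

3 June 2025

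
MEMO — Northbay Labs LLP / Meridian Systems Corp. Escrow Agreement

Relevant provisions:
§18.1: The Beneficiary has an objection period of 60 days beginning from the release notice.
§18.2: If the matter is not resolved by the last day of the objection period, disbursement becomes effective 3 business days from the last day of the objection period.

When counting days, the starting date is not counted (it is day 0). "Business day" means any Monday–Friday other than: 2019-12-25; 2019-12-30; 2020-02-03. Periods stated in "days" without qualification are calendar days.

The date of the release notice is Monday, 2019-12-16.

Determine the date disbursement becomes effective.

2020-02-19

The last day of the objection period: 60 calendar days after 2019-12-16 is 2020-02-14.
The date disbursement becomes effective: 3 business days after Friday, 2020-02-14, skipping weekends — Feb 17, Feb 18, Feb 19 — lands on Wednesday, 2020-02-19.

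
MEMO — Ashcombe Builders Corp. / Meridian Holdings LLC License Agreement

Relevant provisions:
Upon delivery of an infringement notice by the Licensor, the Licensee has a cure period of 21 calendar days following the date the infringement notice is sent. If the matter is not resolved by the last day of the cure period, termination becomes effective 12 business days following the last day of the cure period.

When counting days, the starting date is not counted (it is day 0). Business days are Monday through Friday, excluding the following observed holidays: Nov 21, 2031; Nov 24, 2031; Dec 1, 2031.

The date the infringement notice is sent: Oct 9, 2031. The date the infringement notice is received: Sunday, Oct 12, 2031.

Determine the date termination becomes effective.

Adding 21 calendar days to Oct 9, 2031 gives Oct 30, 2031, which is the last day of the cure period.
The date termination becomes effective: counting 12 business days from Thursday, Oct 30, 2031 (Oct 31, Nov 3, Nov 4, Nov 5, …, Nov 13, Nov 14, Nov 17, skipping weekends) reaches Monday, Nov 17, 2031.

Nov 17, 2031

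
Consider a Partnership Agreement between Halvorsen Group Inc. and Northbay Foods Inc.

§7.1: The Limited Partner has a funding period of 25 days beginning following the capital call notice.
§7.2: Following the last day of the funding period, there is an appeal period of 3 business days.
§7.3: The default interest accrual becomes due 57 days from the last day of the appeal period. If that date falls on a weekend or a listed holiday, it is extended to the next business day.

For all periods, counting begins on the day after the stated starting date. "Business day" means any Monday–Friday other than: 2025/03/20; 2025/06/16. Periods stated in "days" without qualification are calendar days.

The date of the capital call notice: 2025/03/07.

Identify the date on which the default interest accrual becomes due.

2025/06/02

The last day of the funding period: 2025/03/07 + 25 days = 2025/04/01.
From Tuesday, 2025/04/01, 3 business days (Apr 2, Apr 3, Apr 4, skipping weekends) brings us to Friday, 2025/04/04, which is the last day of the appeal period.
The date on which the default interest accrual becomes due: 2025/04/04 + 57 days = 2025/05/31. That falls on a Saturday, so it rolls to the next business day, Monday, 2025/06/02.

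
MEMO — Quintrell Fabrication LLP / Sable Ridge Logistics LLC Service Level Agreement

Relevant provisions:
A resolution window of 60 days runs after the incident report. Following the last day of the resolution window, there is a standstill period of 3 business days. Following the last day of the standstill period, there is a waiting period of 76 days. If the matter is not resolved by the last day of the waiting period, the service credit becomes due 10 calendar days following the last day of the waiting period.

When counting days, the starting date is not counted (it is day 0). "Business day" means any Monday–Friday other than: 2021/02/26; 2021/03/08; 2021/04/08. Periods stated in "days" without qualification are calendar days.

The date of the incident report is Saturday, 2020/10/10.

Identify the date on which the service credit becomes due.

2021/03/10

Adding 60 calendar days to 2020/10/10 gives 2020/12/09, which is the last day of the resolution window.
The last day of the standstill period: counting 3 business days from Wednesday, 2020/12/09 (Dec 10, Dec 11, Dec 14, skipping weekends) reaches Monday, 2020/12/14.
The last day of the waiting period: 76 calendar days after 2020/12/14 is 2021/02/28.
The date on which the service credit becomes due: 2021/02/28 + 10 days = 2021/03/10.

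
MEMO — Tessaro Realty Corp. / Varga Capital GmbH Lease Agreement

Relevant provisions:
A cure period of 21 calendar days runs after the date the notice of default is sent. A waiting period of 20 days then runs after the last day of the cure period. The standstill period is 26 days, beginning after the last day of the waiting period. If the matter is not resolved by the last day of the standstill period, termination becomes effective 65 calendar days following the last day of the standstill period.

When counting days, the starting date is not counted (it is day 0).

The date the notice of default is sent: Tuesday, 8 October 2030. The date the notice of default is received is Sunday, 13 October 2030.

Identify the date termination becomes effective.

The last day of the cure period: 8 October 2030 + 21 days = 29 October 2030.
The last day of the waiting period: 29 October 2030 + 20 days = 18 November 2030.
The last day of the standstill period: 18 November 2030 + 26 days = 14 December 2030.
The date termination becomes effective: 65 calendar days after 14 December 2030 is 17 February 2031.

17 February 2031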